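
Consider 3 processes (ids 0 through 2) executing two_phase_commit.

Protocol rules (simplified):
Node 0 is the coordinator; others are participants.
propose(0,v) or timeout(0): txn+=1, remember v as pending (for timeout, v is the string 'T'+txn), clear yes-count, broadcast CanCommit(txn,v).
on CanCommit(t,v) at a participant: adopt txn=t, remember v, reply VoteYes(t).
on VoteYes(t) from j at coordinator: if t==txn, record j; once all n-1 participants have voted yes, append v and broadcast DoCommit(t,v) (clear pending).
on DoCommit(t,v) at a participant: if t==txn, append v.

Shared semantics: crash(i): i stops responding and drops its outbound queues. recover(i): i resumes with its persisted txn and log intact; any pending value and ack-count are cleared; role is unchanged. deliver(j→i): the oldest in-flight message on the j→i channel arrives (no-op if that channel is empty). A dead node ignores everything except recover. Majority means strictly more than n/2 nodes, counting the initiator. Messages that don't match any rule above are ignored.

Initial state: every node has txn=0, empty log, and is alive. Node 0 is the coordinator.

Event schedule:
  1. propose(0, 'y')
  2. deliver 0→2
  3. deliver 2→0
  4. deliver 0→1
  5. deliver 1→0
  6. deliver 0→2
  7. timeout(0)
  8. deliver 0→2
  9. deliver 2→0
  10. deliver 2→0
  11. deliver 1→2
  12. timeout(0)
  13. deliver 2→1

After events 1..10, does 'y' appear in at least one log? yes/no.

[1] propose(0,'y') → N0(coor t1 [-])
[2] deliver 0→2 → N2(part t1 [-])
[3] deliver 2→0 → ∅
[4] deliver 0→1 → N1(part t1 [-])
[5] deliver 1→0 → N0(coor t1 [y])
[6] deliver 0→2 → N2(part t1 [y])
[7] timeout(0) → N0(coor t2 [y])
[8] deliver 0→2 → N2(part t2 [y])
[9] deliver 2→0 → ∅
[10] deliver 2→0 → ∅

yes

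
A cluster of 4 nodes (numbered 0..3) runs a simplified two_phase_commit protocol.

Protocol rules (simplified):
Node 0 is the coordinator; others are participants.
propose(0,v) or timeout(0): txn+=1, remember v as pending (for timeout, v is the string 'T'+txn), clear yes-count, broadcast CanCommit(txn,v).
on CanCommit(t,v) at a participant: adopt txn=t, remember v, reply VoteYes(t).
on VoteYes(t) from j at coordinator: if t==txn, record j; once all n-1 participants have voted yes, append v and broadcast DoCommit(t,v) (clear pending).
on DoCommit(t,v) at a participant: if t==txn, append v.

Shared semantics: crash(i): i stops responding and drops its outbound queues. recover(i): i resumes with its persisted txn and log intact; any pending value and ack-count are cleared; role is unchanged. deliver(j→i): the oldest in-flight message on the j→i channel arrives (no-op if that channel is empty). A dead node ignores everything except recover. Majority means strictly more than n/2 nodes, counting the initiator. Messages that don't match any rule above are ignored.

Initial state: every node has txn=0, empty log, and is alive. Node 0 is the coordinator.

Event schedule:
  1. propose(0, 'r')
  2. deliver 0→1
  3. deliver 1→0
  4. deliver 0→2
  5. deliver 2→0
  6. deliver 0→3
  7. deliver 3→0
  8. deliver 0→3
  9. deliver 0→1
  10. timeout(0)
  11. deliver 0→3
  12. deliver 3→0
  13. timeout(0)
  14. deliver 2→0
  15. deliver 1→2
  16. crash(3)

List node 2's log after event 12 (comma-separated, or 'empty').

empty

after 1 — propose(0,'r'): n0:coor/t1/[-]
after 2 — deliver 0→1: n1:part/t1/[-]
after 3 — deliver 1→0: ·
after 4 — deliver 0→2: n2:part/t1/[-]
after 5 — deliver 2→0: ·
after 6 — deliver 0→3: n3:part/t1/[-]
after 7 — deliver 3→0: n0:coor/t1/[r]
after 8 — deliver 0→3: n3:part/t1/[r]
after 9 — deliver 0→1: n1:part/t1/[r]
after 10 — timeout(0): n0:coor/t2/[r]
after 11 — deliver 0→3: n3:part/t2/[r]
after 12 — deliver 3→0: ·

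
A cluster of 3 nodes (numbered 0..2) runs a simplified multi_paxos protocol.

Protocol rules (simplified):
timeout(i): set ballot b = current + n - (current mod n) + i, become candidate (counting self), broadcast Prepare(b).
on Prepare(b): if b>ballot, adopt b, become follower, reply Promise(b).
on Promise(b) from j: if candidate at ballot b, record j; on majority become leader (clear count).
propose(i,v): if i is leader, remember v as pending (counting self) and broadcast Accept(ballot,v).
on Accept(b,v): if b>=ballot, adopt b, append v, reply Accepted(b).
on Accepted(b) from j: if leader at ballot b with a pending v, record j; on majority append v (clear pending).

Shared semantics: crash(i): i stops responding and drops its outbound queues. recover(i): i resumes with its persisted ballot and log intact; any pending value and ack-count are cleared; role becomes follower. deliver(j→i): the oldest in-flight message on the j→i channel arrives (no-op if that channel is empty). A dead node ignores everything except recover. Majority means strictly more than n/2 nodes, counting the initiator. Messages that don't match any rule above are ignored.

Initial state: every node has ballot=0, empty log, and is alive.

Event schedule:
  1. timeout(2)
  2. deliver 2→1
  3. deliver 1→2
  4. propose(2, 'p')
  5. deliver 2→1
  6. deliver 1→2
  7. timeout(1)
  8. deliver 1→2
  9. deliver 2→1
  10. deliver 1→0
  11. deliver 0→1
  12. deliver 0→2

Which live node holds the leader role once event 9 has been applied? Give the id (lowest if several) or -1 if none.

1

1. timeout(2):  <2:cand b5 ->
2. deliver 2→1:  <1:foll b5 ->
3. deliver 1→2:  <2:lead b5 ->
4. propose(2,'p'):  nop
5. deliver 2→1:  <1:foll b5 p>
6. deliver 1→2:  <2:lead b5 p>
7. timeout(1):  <1:cand b7 p>
8. deliver 1→2:  <2:foll b7 p>
9. deliver 2→1:  <1:lead b7 p>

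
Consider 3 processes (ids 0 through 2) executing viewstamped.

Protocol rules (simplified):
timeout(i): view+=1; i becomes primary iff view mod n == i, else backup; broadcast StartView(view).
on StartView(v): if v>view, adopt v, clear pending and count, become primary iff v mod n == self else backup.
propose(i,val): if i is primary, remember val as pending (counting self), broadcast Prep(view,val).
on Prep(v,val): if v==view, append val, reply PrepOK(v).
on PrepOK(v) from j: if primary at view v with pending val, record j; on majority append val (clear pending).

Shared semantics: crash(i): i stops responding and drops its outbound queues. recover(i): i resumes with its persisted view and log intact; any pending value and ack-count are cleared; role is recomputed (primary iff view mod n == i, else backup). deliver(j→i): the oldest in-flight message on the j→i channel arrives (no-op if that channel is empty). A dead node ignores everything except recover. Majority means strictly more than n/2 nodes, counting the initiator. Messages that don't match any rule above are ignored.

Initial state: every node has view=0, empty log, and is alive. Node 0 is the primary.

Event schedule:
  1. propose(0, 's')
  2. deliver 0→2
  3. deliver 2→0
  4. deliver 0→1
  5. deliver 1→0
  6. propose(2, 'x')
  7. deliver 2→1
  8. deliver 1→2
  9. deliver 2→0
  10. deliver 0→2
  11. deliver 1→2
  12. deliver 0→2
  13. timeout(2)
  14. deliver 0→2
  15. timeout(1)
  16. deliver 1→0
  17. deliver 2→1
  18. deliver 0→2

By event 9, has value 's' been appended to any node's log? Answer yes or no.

step 1 propose(0,'s'): —
step 2 deliver 0→2: 2={back,v=0,log=s}
step 3 deliver 2→0: 0={prim,v=0,log=s}
step 4 deliver 0→1: 1={back,v=0,log=s}
step 5 deliver 1→0: —
step 6 propose(2,'x'): —
step 7 deliver 2→1: —
step 8 deliver 1→2: —
step 9 deliver 2→0: —

yes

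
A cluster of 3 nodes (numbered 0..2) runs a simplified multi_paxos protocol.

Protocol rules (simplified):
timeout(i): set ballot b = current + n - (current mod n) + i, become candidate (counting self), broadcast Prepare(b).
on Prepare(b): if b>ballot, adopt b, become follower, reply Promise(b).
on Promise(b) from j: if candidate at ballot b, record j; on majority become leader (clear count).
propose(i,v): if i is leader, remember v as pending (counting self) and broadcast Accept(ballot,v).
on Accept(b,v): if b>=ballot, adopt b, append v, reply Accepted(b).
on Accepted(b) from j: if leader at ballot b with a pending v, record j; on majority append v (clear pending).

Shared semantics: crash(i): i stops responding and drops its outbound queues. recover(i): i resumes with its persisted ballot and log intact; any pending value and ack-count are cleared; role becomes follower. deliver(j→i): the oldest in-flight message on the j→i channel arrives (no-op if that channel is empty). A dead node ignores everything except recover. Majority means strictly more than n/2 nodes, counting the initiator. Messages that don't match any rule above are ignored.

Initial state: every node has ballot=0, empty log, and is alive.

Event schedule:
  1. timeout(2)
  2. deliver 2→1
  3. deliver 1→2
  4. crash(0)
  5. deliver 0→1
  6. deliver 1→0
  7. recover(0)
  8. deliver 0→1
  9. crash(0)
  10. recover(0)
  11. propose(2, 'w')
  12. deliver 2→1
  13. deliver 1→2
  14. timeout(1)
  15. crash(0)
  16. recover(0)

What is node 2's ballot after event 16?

step 1 timeout(2): 2={cand,b=5,log=-}
step 2 deliver 2→1: 1={foll,b=5,log=-}
step 3 deliver 1→2: 2={lead,b=5,log=-}
step 4 crash(0): 0={✗foll,b=0,log=-}
step 5 deliver 0→1: —
step 6 deliver 1→0: —
step 7 recover(0): 0={foll,b=0,log=-}
step 8 deliver 0→1: —
step 9 crash(0): 0={✗foll,b=0,log=-}
step 10 recover(0): 0={foll,b=0,log=-}
step 11 propose(2,'w'): —
step 12 deliver 2→1: 1={foll,b=5,log=w}
step 13 deliver 1→2: 2={lead,b=5,log=w}
step 14 timeout(1): 1={cand,b=7,log=w}
step 15 crash(0): 0={✗foll,b=0,log=-}
step 16 recover(0): 0={foll,b=0,log=-}

5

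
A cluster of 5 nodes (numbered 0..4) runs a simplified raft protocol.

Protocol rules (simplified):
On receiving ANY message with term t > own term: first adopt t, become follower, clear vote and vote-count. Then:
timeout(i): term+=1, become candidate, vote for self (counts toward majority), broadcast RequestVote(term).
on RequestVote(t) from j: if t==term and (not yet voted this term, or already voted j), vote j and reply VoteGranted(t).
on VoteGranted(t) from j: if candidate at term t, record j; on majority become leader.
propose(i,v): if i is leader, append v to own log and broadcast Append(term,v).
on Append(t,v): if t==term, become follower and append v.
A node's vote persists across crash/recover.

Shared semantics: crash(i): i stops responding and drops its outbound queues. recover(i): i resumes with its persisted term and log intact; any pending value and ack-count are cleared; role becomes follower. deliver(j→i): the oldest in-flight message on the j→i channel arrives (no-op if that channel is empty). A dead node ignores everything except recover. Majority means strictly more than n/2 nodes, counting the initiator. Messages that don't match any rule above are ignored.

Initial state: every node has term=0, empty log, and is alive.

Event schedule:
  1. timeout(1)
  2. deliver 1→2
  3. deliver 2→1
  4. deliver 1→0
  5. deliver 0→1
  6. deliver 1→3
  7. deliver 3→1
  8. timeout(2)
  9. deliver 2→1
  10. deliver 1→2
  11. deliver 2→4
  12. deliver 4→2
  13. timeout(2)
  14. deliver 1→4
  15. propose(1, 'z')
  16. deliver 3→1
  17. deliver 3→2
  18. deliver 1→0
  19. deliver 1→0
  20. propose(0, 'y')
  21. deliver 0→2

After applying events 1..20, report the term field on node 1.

step 1 timeout(1): 1={cand,t=1,log=-}
step 2 deliver 1→2: 2={foll,t=1,log=-}
step 3 deliver 2→1: —
step 4 deliver 1→0: 0={foll,t=1,log=-}
step 5 deliver 0→1: 1={lead,t=1,log=-}
step 6 deliver 1→3: 3={foll,t=1,log=-}
step 7 deliver 3→1: —
step 8 timeout(2): 2={cand,t=2,log=-}
step 9 deliver 2→1: 1={foll,t=2,log=-}
step 10 deliver 1→2: —
step 11 deliver 2→4: 4={foll,t=2,log=-}
step 12 deliver 4→2: 2={lead,t=2,log=-}
step 13 timeout(2): 2={cand,t=3,log=-}
step 14 deliver 1→4: —
step 15 propose(1,'z'): —
step 16 deliver 3→1: —
step 17 deliver 3→2: —
step 18 deliver 1→0: —
step 19 deliver 1→0: —
step 20 propose(0,'y'): —

2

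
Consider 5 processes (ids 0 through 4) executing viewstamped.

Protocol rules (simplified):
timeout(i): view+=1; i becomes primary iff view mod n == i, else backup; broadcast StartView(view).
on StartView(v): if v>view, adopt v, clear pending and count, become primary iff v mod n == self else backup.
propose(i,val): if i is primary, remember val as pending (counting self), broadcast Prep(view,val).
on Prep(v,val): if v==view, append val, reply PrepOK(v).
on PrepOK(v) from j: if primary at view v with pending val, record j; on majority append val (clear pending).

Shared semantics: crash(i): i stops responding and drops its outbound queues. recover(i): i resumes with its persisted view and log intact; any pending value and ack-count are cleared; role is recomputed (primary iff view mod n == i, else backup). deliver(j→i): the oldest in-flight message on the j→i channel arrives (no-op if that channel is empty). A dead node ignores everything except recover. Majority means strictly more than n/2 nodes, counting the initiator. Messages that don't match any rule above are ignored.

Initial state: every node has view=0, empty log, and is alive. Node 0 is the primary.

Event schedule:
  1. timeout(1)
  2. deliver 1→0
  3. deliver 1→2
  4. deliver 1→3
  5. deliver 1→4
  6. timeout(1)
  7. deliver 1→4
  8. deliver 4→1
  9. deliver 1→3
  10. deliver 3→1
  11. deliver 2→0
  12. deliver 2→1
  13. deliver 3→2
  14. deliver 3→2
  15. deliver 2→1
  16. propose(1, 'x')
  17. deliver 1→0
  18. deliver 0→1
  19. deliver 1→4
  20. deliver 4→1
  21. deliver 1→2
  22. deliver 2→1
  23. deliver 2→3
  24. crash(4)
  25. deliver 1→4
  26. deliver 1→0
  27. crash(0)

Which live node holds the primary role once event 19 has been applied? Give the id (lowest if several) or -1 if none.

[1] timeout(1) → N1(prim v1 [-])
[2] deliver 1→0 → N0(back v1 [-])
[3] deliver 1→2 → N2(back v1 [-])
[4] deliver 1→3 → N3(back v1 [-])
[5] deliver 1→4 → N4(back v1 [-])
[6] timeout(1) → N1(back v2 [-])
[7] deliver 1→4 → N4(back v2 [-])
[8] deliver 4→1 → ∅
[9] deliver 1→3 → N3(back v2 [-])
[10] deliver 3→1 → ∅
[11] deliver 2→0 → ∅
[12] deliver 2→1 → ∅
[13] deliver 3→2 → ∅
[14] deliver 3→2 → ∅
[15] deliver 2→1 → ∅
[16] propose(1,'x') → ∅
[17] deliver 1→0 → N0(back v2 [-])
[18] deliver 0→1 → ∅
[19] deliver 1→4 → ∅

-1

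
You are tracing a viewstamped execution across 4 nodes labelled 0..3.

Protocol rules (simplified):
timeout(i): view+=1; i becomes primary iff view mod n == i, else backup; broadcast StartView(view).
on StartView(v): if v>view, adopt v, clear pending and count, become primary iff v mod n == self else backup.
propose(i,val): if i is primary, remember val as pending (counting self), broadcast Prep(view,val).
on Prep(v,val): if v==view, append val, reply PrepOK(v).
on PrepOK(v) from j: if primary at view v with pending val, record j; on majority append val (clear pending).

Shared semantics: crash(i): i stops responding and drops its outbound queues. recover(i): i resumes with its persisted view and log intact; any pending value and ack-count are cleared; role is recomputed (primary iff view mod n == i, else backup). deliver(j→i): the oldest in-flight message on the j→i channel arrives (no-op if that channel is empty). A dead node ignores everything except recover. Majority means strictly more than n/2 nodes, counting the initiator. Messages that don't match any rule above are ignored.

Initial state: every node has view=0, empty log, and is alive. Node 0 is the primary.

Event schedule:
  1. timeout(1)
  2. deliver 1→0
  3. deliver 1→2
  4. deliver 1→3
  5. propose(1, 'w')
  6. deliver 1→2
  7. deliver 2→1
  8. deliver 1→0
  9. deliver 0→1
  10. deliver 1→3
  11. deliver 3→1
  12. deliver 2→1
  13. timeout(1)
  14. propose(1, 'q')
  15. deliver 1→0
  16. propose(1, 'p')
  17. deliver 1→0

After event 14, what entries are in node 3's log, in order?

w

after 1 — timeout(1): n1:prim/v1/[-]
after 2 — deliver 1→0: n0:back/v1/[-]
after 3 — deliver 1→2: n2:back/v1/[-]
after 4 — deliver 1→3: n3:back/v1/[-]
after 5 — propose(1,'w'): ·
after 6 — deliver 1→2: n2:back/v1/[w]
after 7 — deliver 2→1: ·
after 8 — deliver 1→0: n0:back/v1/[w]
after 9 — deliver 0→1: n1:prim/v1/[w]
after 10 — deliver 1→3: n3:back/v1/[w]
after 11 — deliver 3→1: ·
after 12 — deliver 2→1: ·
after 13 — timeout(1): n1:back/v2/[w]
after 14 — propose(1,'q'): ·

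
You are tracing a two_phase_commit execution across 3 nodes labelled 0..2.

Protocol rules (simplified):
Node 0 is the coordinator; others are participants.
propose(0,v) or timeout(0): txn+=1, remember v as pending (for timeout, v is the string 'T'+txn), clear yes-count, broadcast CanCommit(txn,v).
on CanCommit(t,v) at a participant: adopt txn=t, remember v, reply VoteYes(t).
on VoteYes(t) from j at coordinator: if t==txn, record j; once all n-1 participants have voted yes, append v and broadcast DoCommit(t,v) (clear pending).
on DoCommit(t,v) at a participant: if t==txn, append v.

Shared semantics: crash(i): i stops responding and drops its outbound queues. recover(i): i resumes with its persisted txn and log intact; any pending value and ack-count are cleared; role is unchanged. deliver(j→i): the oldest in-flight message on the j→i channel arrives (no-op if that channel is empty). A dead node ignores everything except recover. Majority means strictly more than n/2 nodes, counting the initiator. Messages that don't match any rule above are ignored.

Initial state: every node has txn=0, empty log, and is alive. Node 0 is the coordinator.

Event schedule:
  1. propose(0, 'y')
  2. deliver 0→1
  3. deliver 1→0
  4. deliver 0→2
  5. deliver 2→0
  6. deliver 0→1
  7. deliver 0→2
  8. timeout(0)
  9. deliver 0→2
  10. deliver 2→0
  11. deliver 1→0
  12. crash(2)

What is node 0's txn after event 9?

2

[1] propose(0,'y') → N0(coor t1 [-])
[2] deliver 0→1 → N1(part t1 [-])
[3] deliver 1→0 → ∅
[4] deliver 0→2 → N2(part t1 [-])
[5] deliver 2→0 → N0(coor t1 [y])
[6] deliver 0→1 → N1(part t1 [y])
[7] deliver 0→2 → N2(part t1 [y])
[8] timeout(0) → N0(coor t2 [y])
[9] deliver 0→2 → N2(part t2 [y])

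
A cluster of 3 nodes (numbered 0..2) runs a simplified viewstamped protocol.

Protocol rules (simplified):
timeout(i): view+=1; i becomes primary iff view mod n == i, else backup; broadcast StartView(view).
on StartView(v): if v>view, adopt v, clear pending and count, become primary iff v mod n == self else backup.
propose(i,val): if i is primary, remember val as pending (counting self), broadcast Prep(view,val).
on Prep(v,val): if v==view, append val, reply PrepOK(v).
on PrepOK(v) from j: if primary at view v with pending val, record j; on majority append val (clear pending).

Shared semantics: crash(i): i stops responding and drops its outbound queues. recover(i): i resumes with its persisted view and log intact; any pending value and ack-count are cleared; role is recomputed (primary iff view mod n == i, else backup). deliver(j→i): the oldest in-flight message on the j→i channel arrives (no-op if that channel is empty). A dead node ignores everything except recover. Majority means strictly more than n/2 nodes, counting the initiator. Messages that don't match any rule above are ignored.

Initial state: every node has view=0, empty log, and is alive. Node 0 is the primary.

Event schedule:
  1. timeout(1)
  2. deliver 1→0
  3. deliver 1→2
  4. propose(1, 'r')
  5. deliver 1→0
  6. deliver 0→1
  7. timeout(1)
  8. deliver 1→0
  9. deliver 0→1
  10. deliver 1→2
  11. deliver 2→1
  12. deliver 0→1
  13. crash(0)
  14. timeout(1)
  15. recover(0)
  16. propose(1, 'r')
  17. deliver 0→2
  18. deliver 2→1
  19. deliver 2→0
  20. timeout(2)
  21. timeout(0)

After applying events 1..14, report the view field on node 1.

step 1 timeout(1): 1={prim,v=1,log=-}
step 2 deliver 1→0: 0={back,v=1,log=-}
step 3 deliver 1→2: 2={back,v=1,log=-}
step 4 propose(1,'r'): —
step 5 deliver 1→0: 0={back,v=1,log=r}
step 6 deliver 0→1: 1={prim,v=1,log=r}
step 7 timeout(1): 1={back,v=2,log=r}
step 8 deliver 1→0: 0={back,v=2,log=r}
step 9 deliver 0→1: —
step 10 deliver 1→2: 2={back,v=1,log=r}
step 11 deliver 2→1: —
step 12 deliver 0→1: —
step 13 crash(0): 0={✗back,v=2,log=r}
step 14 timeout(1): 1={back,v=3,log=r}

3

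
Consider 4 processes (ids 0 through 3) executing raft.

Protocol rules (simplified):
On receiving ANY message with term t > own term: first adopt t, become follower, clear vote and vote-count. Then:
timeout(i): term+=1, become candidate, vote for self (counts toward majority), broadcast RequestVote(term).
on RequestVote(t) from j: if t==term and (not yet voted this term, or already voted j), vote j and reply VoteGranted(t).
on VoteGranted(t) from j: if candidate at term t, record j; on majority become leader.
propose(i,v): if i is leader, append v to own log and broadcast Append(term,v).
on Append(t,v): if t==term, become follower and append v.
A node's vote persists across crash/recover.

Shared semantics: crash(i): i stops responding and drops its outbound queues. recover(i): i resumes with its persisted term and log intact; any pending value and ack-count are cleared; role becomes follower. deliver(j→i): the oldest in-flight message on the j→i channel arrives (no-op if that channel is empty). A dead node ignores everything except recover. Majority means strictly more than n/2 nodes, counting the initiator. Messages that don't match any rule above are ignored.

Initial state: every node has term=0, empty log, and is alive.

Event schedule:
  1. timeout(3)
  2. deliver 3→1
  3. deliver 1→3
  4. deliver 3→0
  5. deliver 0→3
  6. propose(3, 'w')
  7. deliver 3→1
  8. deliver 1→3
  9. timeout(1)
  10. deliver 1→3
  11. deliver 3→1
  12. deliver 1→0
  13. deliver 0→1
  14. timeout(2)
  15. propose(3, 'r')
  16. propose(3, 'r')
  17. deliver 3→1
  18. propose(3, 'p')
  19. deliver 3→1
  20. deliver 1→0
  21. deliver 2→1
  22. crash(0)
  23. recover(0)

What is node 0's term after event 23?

2

1. timeout(3):  <3:cand t1 ->
2. deliver 3→1:  <1:foll t1 ->
3. deliver 1→3:  nop
4. deliver 3→0:  <0:foll t1 ->
5. deliver 0→3:  <3:lead t1 ->
6. propose(3,'w'):  <3:lead t1 w>
7. deliver 3→1:  <1:foll t1 w>
8. deliver 1→3:  nop
9. timeout(1):  <1:cand t2 w>
10. deliver 1→3:  <3:foll t2 w>
11. deliver 3→1:  nop
12. deliver 1→0:  <0:foll t2 ->
13. deliver 0→1:  <1:lead t2 w>
14. timeout(2):  <2:cand t1 ->
15. propose(3,'r'):  nop
16. propose(3,'r'):  nop
17. deliver 3→1:  nop
18. propose(3,'p'):  nop
19. deliver 3→1:  nop
20. deliver 1→0:  nop
21. deliver 2→1:  nop
22. crash(0):  <0:✗foll t2 ->
23. recover(0):  <0:foll t2 ->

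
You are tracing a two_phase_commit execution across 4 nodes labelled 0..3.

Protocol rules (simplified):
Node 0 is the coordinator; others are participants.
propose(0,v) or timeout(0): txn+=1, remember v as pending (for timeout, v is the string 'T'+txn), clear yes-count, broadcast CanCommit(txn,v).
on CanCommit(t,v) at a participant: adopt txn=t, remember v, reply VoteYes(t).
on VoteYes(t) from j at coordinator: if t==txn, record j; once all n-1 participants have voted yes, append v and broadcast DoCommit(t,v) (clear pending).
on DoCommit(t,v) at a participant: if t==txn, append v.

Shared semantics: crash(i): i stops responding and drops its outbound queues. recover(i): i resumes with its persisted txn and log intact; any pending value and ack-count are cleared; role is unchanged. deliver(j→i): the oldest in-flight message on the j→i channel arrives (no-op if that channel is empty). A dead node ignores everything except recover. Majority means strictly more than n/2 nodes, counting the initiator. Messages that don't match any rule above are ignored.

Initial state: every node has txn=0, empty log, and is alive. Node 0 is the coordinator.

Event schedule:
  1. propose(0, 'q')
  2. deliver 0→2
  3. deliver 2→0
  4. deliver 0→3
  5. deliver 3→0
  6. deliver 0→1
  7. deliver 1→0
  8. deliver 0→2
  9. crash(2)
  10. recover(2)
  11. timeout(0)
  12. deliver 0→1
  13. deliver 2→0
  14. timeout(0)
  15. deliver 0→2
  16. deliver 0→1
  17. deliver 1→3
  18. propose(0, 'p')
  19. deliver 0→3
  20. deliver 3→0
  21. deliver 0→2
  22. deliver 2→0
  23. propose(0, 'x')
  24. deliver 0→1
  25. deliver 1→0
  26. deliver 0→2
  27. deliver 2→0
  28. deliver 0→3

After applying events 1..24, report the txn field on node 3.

1

step 1 propose(0,'q'): 0={coor,t=1,log=-}
step 2 deliver 0→2: 2={part,t=1,log=-}
step 3 deliver 2→0: —
step 4 deliver 0→3: 3={part,t=1,log=-}
step 5 deliver 3→0: —
step 6 deliver 0→1: 1={part,t=1,log=-}
step 7 deliver 1→0: 0={coor,t=1,log=q}
step 8 deliver 0→2: 2={part,t=1,log=q}
step 9 crash(2): 2={✗part,t=1,log=q}
step 10 recover(2): 2={part,t=1,log=q}
step 11 timeout(0): 0={coor,t=2,log=q}
step 12 deliver 0→1: 1={part,t=1,log=q}
step 13 deliver 2→0: —
step 14 timeout(0): 0={coor,t=3,log=q}
step 15 deliver 0→2: 2={part,t=2,log=q}
step 16 deliver 0→1: 1={part,t=2,log=q}
step 17 deliver 1→3: —
step 18 propose(0,'p'): 0={coor,t=4,log=q}
step 19 deliver 0→3: 3={part,t=1,log=q}
step 20 deliver 3→0: —
step 21 deliver 0→2: 2={part,t=3,log=q}
step 22 deliver 2→0: —
step 23 propose(0,'x'): 0={coor,t=5,log=q}
step 24 deliver 0→1: 1={part,t=3,log=q}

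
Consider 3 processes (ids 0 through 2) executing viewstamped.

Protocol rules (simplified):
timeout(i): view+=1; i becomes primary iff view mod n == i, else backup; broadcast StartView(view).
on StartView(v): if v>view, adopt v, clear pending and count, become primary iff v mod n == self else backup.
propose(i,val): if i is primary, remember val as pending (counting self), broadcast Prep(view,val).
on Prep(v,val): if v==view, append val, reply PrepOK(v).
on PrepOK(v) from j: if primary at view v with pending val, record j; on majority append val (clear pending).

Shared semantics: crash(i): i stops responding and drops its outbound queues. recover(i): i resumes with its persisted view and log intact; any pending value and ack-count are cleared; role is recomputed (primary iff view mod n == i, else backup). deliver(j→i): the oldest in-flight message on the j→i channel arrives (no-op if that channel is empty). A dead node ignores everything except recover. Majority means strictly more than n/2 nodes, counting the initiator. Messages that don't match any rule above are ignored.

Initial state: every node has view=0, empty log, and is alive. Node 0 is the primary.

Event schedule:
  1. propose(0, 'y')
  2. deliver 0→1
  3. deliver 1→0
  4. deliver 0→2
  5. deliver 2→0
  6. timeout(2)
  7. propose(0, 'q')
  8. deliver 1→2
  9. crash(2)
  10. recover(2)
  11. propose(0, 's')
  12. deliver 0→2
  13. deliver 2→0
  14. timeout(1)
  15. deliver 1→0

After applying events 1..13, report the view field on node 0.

step 1 propose(0,'y'): —
step 2 deliver 0→1: 1={back,v=0,log=y}
step 3 deliver 1→0: 0={prim,v=0,log=y}
step 4 deliver 0→2: 2={back,v=0,log=y}
step 5 deliver 2→0: —
step 6 timeout(2): 2={back,v=1,log=y}
step 7 propose(0,'q'): —
step 8 deliver 1→2: —
step 9 crash(2): 2={✗back,v=1,log=y}
step 10 recover(2): 2={back,v=1,log=y}
step 11 propose(0,'s'): —
step 12 deliver 0→2: —
step 13 deliver 2→0: —

0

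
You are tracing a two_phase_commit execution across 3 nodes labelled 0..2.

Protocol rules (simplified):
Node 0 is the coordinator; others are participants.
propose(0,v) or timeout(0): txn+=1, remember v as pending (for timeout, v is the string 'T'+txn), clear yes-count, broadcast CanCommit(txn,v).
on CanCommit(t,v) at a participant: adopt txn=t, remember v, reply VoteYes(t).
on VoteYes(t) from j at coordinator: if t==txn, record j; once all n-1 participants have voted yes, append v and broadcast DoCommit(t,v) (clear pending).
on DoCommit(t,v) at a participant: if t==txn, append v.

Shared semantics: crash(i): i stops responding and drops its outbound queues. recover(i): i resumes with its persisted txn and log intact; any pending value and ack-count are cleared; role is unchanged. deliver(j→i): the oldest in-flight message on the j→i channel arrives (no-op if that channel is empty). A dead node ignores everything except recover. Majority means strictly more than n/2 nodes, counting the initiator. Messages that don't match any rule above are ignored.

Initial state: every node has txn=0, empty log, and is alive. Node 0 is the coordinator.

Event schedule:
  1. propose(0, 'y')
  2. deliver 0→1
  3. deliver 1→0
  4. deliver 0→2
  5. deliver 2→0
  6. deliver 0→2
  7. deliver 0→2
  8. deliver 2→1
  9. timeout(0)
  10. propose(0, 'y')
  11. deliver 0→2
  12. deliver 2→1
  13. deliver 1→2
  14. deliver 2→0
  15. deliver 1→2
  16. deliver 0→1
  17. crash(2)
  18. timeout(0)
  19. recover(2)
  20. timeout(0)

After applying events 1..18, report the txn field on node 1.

1. propose(0,'y'):  <0:coor t1 ->
2. deliver 0→1:  <1:part t1 ->
3. deliver 1→0:  nop
4. deliver 0→2:  <2:part t1 ->
5. deliver 2→0:  <0:coor t1 y>
6. deliver 0→2:  <2:part t1 y>
7. deliver 0→2:  nop
8. deliver 2→1:  nop
9. timeout(0):  <0:coor t2 y>
10. propose(0,'y'):  <0:coor t3 y>
11. deliver 0→2:  <2:part t2 y>
12. deliver 2→1:  nop
13. deliver 1→2:  nop
14. deliver 2→0:  nop
15. deliver 1→2:  nop
16. deliver 0→1:  <1:part t1 y>
17. crash(2):  <2:✗part t2 y>
18. timeout(0):  <0:coor t4 y>

1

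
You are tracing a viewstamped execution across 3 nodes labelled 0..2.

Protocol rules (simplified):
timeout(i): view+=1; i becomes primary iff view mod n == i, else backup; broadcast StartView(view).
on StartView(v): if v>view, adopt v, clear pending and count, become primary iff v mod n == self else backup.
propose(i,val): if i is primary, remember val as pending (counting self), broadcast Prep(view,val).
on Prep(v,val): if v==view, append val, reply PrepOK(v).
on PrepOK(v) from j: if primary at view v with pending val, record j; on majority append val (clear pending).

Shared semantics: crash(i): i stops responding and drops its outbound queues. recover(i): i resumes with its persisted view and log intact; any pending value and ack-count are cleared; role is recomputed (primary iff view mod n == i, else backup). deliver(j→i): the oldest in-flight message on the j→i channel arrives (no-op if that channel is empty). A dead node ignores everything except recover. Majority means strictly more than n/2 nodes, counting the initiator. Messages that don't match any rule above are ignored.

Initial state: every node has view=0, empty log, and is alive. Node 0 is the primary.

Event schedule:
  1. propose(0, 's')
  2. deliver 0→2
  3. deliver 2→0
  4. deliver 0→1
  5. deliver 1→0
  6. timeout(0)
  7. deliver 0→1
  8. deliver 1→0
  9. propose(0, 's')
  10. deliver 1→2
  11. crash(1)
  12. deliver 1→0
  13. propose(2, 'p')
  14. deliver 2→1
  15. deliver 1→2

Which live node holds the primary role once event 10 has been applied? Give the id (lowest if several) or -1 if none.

1

step 1 propose(0,'s'): —
step 2 deliver 0→2: 2={back,v=0,log=s}
step 3 deliver 2→0: 0={prim,v=0,log=s}
step 4 deliver 0→1: 1={back,v=0,log=s}
step 5 deliver 1→0: —
step 6 timeout(0): 0={back,v=1,log=s}
step 7 deliver 0→1: 1={prim,v=1,log=s}
step 8 deliver 1→0: —
step 9 propose(0,'s'): —
step 10 deliver 1→2: —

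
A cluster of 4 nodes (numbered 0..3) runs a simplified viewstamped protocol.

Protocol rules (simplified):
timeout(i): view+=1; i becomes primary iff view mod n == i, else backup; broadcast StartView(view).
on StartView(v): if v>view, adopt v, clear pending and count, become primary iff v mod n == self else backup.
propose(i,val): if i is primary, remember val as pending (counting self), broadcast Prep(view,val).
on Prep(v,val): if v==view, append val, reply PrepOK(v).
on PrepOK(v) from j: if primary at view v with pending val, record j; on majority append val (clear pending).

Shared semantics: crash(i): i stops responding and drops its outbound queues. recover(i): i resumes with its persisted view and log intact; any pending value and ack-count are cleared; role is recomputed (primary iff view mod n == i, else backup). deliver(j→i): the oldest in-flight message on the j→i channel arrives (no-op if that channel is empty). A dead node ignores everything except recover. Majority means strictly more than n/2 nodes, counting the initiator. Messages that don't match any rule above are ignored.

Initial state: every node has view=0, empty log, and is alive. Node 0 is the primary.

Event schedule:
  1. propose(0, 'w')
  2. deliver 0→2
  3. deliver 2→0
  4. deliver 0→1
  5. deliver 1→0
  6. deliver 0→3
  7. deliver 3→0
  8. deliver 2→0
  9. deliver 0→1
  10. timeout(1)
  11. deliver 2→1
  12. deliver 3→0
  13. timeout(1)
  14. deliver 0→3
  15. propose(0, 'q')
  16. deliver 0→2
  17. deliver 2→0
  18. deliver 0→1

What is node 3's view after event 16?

0

1. propose(0,'w'):  nop
2. deliver 0→2:  <2:back v0 w>
3. deliver 2→0:  nop
4. deliver 0→1:  <1:back v0 w>
5. deliver 1→0:  <0:prim v0 w>
6. deliver 0→3:  <3:back v0 w>
7. deliver 3→0:  nop
8. deliver 2→0:  nop
9. deliver 0→1:  nop
10. timeout(1):  <1:prim v1 w>
11. deliver 2→1:  nop
12. deliver 3→0:  nop
13. timeout(1):  <1:back v2 w>
14. deliver 0→3:  nop
15. propose(0,'q'):  nop
16. deliver 0→2:  <2:back v0 w,q>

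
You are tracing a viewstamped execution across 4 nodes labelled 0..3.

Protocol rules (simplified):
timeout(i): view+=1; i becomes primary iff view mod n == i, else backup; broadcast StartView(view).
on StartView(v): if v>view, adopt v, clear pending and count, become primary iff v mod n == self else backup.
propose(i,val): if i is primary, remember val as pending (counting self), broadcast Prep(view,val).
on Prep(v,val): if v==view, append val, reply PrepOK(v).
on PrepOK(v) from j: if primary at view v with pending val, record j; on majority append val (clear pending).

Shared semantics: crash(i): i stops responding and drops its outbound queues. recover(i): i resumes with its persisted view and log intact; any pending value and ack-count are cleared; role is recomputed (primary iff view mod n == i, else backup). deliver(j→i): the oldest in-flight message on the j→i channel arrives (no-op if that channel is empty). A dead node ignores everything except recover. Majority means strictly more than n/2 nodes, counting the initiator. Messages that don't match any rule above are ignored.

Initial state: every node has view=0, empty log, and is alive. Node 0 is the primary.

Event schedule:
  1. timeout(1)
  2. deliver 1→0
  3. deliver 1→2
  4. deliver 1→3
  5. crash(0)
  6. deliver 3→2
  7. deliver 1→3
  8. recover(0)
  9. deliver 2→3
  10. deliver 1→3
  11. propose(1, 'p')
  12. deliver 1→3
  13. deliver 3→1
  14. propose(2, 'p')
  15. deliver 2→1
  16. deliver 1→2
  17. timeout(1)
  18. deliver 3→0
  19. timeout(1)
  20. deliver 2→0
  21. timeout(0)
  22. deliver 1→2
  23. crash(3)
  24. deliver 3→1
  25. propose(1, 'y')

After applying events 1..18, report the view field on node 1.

2

after 1 — timeout(1): n1:prim/v1/[-]
after 2 — deliver 1→0: n0:back/v1/[-]
after 3 — deliver 1→2: n2:back/v1/[-]
after 4 — deliver 1→3: n3:back/v1/[-]
after 5 — crash(0): n0:✗back/v1/[-]
after 6 — deliver 3→2: ·
after 7 — deliver 1→3: ·
after 8 — recover(0): n0:back/v1/[-]
after 9 — deliver 2→3: ·
after 10 — deliver 1→3: ·
after 11 — propose(1,'p'): ·
after 12 — deliver 1→3: n3:back/v1/[p]
after 13 — deliver 3→1: ·
after 14 — propose(2,'p'): ·
after 15 — deliver 2→1: ·
after 16 — deliver 1→2: n2:back/v1/[p]
after 17 — timeout(1): n1:back/v2/[-]
after 18 — deliver 3→0: ·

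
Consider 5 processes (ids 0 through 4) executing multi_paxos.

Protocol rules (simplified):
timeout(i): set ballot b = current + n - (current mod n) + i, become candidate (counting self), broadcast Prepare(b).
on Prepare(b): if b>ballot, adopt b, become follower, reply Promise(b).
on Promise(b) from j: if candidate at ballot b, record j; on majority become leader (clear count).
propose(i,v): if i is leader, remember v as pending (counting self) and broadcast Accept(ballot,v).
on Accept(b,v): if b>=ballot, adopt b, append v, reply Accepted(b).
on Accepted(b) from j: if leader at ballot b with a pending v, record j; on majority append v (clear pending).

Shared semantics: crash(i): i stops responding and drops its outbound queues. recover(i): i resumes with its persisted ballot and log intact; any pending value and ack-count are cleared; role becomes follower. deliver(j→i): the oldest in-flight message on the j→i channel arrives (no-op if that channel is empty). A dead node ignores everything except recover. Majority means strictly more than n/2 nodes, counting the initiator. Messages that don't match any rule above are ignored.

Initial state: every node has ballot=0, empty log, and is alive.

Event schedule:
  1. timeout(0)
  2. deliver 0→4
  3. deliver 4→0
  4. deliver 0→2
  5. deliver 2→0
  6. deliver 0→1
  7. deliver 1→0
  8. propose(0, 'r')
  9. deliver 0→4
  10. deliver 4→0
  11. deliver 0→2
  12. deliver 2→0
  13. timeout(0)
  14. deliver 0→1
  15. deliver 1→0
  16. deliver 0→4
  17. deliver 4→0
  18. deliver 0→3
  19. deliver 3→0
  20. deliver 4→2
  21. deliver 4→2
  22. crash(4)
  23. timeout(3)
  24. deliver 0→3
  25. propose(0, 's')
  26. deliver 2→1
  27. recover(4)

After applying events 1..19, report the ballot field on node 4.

after 1 — timeout(0): n0:cand/b5/[-]
after 2 — deliver 0→4: n4:foll/b5/[-]
after 3 — deliver 4→0: ·
after 4 — deliver 0→2: n2:foll/b5/[-]
after 5 — deliver 2→0: n0:lead/b5/[-]
after 6 — deliver 0→1: n1:foll/b5/[-]
after 7 — deliver 1→0: ·
after 8 — propose(0,'r'): ·
after 9 — deliver 0→4: n4:foll/b5/[r]
after 10 — deliver 4→0: ·
after 11 — deliver 0→2: n2:foll/b5/[r]
after 12 — deliver 2→0: n0:lead/b5/[r]
after 13 — timeout(0): n0:cand/b10/[r]
after 14 — deliver 0→1: n1:foll/b5/[r]
after 15 — deliver 1→0: ·
after 16 — deliver 0→4: n4:foll/b10/[r]
after 17 — deliver 4→0: ·
after 18 — deliver 0→3: n3:foll/b5/[-]
after 19 — deliver 3→0: ·

10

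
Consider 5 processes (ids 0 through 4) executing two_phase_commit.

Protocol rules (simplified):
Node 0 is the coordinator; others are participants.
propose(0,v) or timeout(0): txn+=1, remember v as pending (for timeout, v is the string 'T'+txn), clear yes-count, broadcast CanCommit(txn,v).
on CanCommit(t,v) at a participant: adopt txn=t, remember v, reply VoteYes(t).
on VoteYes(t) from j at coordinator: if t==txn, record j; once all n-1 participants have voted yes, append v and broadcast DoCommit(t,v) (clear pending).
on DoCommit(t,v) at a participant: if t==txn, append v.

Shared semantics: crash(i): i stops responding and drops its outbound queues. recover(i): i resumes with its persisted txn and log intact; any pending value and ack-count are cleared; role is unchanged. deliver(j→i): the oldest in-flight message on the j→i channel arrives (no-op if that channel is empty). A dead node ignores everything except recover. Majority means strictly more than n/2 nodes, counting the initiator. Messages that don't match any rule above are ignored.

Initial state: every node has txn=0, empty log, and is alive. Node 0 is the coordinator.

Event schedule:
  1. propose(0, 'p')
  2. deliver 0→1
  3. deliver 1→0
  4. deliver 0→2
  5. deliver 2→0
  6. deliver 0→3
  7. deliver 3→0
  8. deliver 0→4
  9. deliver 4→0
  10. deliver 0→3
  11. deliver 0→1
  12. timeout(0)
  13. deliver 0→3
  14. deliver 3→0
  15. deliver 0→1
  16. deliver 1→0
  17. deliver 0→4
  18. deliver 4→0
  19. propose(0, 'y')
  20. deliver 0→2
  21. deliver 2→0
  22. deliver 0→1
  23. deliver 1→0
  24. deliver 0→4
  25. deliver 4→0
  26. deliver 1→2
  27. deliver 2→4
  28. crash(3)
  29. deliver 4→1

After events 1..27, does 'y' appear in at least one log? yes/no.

[1] propose(0,'p') → N0(coor t1 [-])
[2] deliver 0→1 → N1(part t1 [-])
[3] deliver 1→0 → ∅
[4] deliver 0→2 → N2(part t1 [-])
[5] deliver 2→0 → ∅
[6] deliver 0→3 → N3(part t1 [-])
[7] deliver 3→0 → ∅
[8] deliver 0→4 → N4(part t1 [-])
[9] deliver 4→0 → N0(coor t1 [p])
[10] deliver 0→3 → N3(part t1 [p])
[11] deliver 0→1 → N1(part t1 [p])
[12] timeout(0) → N0(coor t2 [p])
[13] deliver 0→3 → N3(part t2 [p])
[14] deliver 3→0 → ∅
[15] deliver 0→1 → N1(part t2 [p])
[16] deliver 1→0 → ∅
[17] deliver 0→4 → N4(part t1 [p])
[18] deliver 4→0 → ∅
[19] propose(0,'y') → N0(coor t3 [p])
[20] deliver 0→2 → N2(part t1 [p])
[21] deliver 2→0 → ∅
[22] deliver 0→1 → N1(part t3 [p])
[23] deliver 1→0 → ∅
[24] deliver 0→4 → N4(part t2 [p])
[25] deliver 4→0 → ∅
[26] deliver 1→2 → ∅
[27] deliver 2→4 → ∅

no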